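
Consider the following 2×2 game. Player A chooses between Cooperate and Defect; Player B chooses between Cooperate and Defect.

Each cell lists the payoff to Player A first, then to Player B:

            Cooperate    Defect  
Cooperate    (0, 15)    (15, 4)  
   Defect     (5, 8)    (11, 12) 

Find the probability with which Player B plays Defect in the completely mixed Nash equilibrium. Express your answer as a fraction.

Let y be the probability that Player B plays Cooperate. In a completely mixed equilibrium, Player A must be indifferent between Cooperate and Defect.
Player A's expected payoff from Cooperate is 15(1−y); from Defect it is 5y + 11(1−y).
Setting these equal: −15y + 15 = −6y + 11, so y = 4/9.
Therefore Player B plays Defect with probability 1 − 4/9 = 5/9.

5/9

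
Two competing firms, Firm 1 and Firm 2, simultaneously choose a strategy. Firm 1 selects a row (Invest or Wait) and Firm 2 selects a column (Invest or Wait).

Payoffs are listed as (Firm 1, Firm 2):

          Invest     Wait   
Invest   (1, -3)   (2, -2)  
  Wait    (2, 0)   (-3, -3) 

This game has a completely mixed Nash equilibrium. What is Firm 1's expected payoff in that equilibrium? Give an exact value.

7/6

First find y, the probability Firm 2 plays Invest, from Firm 1's indifference between Invest and Wait: y + 2(1−y) = 2y − 3(1−y), giving y = 5/6.
Since Firm 1 is indifferent in equilibrium, Firm 1's expected payoff equals the payoff from either row against (5/6, 1/6). Using Invest: (5/6) + 2(1/6) = 7/6.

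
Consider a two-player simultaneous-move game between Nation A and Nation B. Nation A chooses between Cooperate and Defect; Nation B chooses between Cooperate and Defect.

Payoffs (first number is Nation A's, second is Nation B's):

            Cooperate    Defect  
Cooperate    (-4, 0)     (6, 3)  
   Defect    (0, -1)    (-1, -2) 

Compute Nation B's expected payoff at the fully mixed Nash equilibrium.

-3/4

First find p, the probability Nation A plays Cooperate, from Nation B's indifference between Cooperate and Defect: −(1−p) = 3p − 2(1−p), giving p = 1/4.
Since Nation B is indifferent in equilibrium, Nation B's expected payoff equals the payoff from either column against (1/4, 3/4). Using Cooperate: −(3/4) = -3/4.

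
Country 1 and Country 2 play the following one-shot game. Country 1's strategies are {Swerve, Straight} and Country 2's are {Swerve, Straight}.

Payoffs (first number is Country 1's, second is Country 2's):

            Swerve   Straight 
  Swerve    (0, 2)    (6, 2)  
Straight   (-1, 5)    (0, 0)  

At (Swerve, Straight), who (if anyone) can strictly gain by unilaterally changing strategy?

Country 1 at (Swerve, Straight) earns 6; deviating to Straight yields 0 — not better.
Country 2 earns 2; deviating to Swerve yields 2 — not better.
Neither player can strictly improve; the profile is a Nash equilibrium.

Neither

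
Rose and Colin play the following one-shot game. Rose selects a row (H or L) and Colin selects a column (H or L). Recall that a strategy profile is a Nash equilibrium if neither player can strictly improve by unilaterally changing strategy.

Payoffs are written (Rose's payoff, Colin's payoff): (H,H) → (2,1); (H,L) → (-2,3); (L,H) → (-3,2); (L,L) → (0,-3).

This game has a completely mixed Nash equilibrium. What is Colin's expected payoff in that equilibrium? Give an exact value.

First find x, the probability Rose plays H, from Colin's indifference between H and L: x + 2(1−x) = 3x − 3(1−x), giving x = 5/7.
Since Colin is indifferent in equilibrium, Colin's expected payoff equals the payoff from either column against (5/7, 2/7). Using H: (5/7) + 2(2/7) = 9/7.

9/7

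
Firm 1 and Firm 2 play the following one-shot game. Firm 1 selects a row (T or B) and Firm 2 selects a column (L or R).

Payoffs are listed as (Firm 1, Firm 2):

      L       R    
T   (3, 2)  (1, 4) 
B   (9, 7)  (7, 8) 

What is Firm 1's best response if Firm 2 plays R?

B

Against R, Firm 1 earns 1 from T and 7 from B.
So B is the best response.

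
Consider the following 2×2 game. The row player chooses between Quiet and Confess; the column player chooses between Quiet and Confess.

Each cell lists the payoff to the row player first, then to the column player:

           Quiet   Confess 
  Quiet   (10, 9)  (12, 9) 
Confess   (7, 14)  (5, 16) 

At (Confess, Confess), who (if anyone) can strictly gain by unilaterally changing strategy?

The row player at (Confess, Confess) earns 5; deviating to Quiet yields 12 — a strict improvement.
The column player earns 16; deviating to Quiet yields 14 — not better.
Only the row player has a strictly profitable deviation.

The row player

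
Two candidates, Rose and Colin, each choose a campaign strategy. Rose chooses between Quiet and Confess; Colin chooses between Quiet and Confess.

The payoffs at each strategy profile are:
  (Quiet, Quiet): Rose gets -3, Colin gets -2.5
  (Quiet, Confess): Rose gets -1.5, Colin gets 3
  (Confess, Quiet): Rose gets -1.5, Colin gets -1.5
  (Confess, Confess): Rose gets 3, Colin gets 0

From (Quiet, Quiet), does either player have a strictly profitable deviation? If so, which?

Rose at (Quiet, Quiet) earns -3; deviating to Confess yields -1.5 — a strict improvement.
Colin earns -2.5; deviating to Confess yields 3 — a strict improvement.
Both Rose and Colin have strictly profitable deviations.

Both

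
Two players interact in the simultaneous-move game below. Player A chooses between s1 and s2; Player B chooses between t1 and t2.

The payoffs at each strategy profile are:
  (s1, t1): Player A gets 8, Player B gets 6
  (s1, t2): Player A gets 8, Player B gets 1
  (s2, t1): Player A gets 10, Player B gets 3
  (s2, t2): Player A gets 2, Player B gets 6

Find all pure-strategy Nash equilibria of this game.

none

(s1, t1): Player A prefers s2 (10 > 8) — not an equilibrium.
(s1, t2): Player B prefers t1 (6 > 1) — not an equilibrium.
(s2, t1): Player B prefers t2 (6 > 3) — not an equilibrium.
(s2, t2): Player A prefers s1 (8 > 2) — not an equilibrium.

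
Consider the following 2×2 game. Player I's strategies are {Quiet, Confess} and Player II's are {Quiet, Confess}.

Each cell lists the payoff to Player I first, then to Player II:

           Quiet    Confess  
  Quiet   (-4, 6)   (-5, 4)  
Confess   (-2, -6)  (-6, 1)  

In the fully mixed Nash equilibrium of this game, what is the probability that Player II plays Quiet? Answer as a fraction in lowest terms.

1/3

Let q be the probability that Player II plays Quiet. In a completely mixed equilibrium, Player I must be indifferent between Quiet and Confess.
Player I's expected payoff from Quiet is −4q − 5(1−q); from Confess it is −2q − 6(1−q).
Setting these equal: q − 5 = 4q − 6, so q = 1/3.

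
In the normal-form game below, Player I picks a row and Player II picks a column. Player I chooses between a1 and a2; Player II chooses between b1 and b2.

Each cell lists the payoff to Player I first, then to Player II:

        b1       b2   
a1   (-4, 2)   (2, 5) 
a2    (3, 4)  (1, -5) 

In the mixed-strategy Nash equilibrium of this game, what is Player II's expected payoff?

5/2

First find p, the probability Player I plays a1, from Player II's indifference between b1 and b2: 2p + 4(1−p) = 5p − 5(1−p), giving p = 3/4.
Since Player II is indifferent in equilibrium, Player II's expected payoff equals the payoff from either column against (3/4, 1/4). Using b1: 2(3/4) + 4(1/4) = 5/2.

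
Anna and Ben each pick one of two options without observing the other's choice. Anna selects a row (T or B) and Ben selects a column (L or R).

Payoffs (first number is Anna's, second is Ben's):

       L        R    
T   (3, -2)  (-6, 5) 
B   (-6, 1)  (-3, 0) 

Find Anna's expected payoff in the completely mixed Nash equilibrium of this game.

-15/4

First find y, the probability Ben plays L, from Anna's indifference between T and B: 3y − 6(1−y) = −6y − 3(1−y), giving y = 1/4.
Since Anna is indifferent in equilibrium, Anna's expected payoff equals the payoff from either row against (1/4, 3/4). Using T: 3(1/4) − 6(3/4) = -15/4.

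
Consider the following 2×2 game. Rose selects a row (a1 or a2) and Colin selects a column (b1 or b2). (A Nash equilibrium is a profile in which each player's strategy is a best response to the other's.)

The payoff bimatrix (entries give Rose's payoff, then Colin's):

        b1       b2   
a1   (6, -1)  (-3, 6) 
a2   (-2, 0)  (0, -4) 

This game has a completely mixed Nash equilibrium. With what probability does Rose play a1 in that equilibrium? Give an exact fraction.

Let p be the probability that Rose plays a1. In a completely mixed equilibrium, Colin must be indifferent between b1 and b2.
Colin's expected payoff from b1 is −p; from b2 it is 6p − 4(1−p).
Setting these equal: −p = 10p − 4, so p = 4/11.

4/11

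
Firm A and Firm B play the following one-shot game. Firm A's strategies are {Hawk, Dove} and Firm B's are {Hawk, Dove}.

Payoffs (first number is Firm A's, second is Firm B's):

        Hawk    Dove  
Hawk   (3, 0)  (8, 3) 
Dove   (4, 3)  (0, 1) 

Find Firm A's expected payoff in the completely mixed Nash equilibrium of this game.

32/9

First find q, the probability Firm B plays Hawk, from Firm A's indifference between Hawk and Dove: 3q + 8(1−q) = 4q, giving q = 8/9.
Since Firm A is indifferent in equilibrium, Firm A's expected payoff equals the payoff from either row against (8/9, 1/9). Using Hawk: 3(8/9) + 8(1/9) = 32/9.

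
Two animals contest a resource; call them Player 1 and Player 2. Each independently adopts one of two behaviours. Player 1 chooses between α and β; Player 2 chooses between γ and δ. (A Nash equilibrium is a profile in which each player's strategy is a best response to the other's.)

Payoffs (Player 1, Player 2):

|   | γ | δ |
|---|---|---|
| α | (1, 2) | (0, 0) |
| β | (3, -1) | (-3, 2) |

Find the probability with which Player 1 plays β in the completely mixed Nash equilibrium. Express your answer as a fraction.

2/5

Let r be the probability that Player 1 plays α. In a completely mixed equilibrium, Player 2 must be indifferent between γ and δ.
Player 2's expected payoff from γ is 2r − (1−r); from δ it is 2(1−r).
Setting these equal: 3r − 1 = −2r + 2, so r = 3/5.
Therefore Player 1 plays β with probability 1 − 3/5 = 2/5.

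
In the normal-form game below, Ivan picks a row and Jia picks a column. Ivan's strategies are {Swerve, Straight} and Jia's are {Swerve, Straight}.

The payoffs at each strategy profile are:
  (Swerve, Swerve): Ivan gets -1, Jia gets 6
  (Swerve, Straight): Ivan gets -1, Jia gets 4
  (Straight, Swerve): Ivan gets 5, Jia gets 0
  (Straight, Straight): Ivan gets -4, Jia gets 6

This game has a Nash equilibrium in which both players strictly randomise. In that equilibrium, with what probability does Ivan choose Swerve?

Let r be the probability that Ivan plays Swerve. In a completely mixed equilibrium, Jia must be indifferent between Swerve and Straight.
Jia's expected payoff from Swerve is 6r; from Straight it is 4r + 6(1−r).
Setting these equal: 6r = −2r + 6, so r = 3/4.

3/4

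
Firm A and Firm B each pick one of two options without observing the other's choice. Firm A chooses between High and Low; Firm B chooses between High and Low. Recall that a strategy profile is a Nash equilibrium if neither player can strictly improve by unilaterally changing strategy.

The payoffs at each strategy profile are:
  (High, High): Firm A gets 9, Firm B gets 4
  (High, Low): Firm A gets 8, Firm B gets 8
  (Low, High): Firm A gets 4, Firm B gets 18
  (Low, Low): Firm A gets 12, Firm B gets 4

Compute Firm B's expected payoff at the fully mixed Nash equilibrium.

First find x, the probability Firm A plays High, from Firm B's indifference between High and Low: 4x + 18(1−x) = 8x + 4(1−x), giving x = 7/9.
Since Firm B is indifferent in equilibrium, Firm B's expected payoff equals the payoff from either column against (7/9, 2/9). Using High: 4(7/9) + 18(2/9) = 64/9.

64/9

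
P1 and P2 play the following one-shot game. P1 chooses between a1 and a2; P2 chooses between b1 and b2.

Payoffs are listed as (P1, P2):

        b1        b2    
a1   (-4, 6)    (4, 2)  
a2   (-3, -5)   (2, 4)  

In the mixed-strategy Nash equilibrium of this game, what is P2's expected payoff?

34/13

First find x, the probability P1 plays a1, from P2's indifference between b1 and b2: 6x − 5(1−x) = 2x + 4(1−x), giving x = 9/13.
Since P2 is indifferent in equilibrium, P2's expected payoff equals the payoff from either column against (9/13, 4/13). Using b1: 6(9/13) − 5(4/13) = 34/13.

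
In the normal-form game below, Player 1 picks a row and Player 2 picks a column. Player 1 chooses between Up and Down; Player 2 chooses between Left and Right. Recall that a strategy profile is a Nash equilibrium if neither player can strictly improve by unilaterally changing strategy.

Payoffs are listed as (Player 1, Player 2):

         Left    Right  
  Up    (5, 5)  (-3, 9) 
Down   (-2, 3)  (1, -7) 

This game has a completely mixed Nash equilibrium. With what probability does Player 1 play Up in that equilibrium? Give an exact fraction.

5/7

Let x be the probability that Player 1 plays Up. In a completely mixed equilibrium, Player 2 must be indifferent between Left and Right.
Player 2's expected payoff from Left is 5x + 3(1−x); from Right it is 9x − 7(1−x).
Setting these equal: 2x + 3 = 16x − 7, so x = 5/7.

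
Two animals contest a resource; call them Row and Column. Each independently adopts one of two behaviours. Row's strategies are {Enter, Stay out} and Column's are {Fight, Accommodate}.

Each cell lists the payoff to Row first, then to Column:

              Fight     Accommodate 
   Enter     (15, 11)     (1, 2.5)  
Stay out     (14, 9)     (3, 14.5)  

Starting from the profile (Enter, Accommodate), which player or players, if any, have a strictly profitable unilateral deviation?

Row at (Enter, Accommodate) earns 1; deviating to Stay out yields 3 — a strict improvement.
Column earns 2.5; deviating to Fight yields 11 — a strict improvement.
Both Row and Column have strictly profitable deviations.

Both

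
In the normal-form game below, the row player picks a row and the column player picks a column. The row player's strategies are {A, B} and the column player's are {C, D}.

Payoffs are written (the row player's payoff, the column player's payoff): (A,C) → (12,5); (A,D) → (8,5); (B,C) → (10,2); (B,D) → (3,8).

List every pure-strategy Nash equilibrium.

(A, C): the row player gets 12 ≥ 10 from B, and the column player gets 5 ≥ 5 from D — Nash equilibrium.
(A, D): the row player gets 8 ≥ 3 from B, and the column player gets 5 ≥ 5 from C — Nash equilibrium.
(B, C): the row player prefers A (12 > 10); the column player prefers D (8 > 2) — not an equilibrium.
(B, D): the row player prefers A (8 > 3) — not an equilibrium.

(A, C) and (A, D)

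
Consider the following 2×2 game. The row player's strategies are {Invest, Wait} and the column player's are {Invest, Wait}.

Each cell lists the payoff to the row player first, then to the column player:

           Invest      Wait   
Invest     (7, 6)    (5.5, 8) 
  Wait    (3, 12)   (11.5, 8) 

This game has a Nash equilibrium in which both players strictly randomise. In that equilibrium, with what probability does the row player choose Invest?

Let p be the probability that the row player plays Invest. In a completely mixed equilibrium, the column player must be indifferent between Invest and Wait.
The column player's expected payoff from Invest is 6p + 12(1−p); from Wait it is 8p + 8(1−p).
Setting these equal: −6p + 12 = 8, so p = 2/3.

2/3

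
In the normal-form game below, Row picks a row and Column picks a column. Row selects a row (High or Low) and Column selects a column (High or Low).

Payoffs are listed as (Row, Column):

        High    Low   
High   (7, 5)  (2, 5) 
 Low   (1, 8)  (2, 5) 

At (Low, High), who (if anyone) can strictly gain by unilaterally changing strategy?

Row

Row at (Low, High) earns 1; deviating to High yields 7 — a strict improvement.
Column earns 8; deviating to Low yields 5 — not better.
Only Row has a strictly profitable deviation.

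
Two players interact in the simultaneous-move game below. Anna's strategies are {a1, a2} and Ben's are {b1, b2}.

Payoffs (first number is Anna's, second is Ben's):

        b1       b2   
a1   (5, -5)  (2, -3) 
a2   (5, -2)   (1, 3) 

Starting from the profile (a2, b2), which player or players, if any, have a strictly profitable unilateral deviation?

Anna

Anna at (a2, b2) earns 1; deviating to a1 yields 2 — a strict improvement.
Ben earns 3; deviating to b1 yields -2 — not better.
Only Anna has a strictly profitable deviation.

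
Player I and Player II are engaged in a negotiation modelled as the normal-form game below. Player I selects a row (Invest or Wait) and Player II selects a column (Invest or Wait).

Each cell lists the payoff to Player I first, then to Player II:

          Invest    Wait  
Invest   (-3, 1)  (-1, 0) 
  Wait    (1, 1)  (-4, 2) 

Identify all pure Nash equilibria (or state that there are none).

none

(Invest, Invest): Player I prefers Wait (1 > -3) — not an equilibrium.
(Invest, Wait): Player II prefers Invest (1 > 0) — not an equilibrium.
(Wait, Invest): Player II prefers Wait (2 > 1) — not an equilibrium.
(Wait, Wait): Player I prefers Invest (-1 > -4) — not an equilibrium.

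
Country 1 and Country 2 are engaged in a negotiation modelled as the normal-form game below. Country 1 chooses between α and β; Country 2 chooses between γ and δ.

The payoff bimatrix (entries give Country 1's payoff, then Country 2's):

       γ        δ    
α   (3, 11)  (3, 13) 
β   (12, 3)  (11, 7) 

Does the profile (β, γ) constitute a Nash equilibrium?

No

At (β, γ), Country 1 earns 12; switching to α would give 3, so Country 1 has no profitable deviation.
Country 2 earns 3; switching to δ would give 7, so Country 2 would deviate.
Since at least one player can profitably deviate, this is not a Nash equilibrium.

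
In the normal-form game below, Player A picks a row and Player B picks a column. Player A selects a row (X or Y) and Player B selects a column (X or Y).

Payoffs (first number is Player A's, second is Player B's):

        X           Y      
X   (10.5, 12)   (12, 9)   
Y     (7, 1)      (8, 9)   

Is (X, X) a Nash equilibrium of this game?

Yes

At (X, X), Player A earns 10.5; switching to Y would give 7, so Player A has no profitable deviation.
Player B earns 12; switching to Y would give 9, so Player B has no profitable deviation.
Neither player can gain by a unilateral deviation, so this profile is a Nash equilibrium.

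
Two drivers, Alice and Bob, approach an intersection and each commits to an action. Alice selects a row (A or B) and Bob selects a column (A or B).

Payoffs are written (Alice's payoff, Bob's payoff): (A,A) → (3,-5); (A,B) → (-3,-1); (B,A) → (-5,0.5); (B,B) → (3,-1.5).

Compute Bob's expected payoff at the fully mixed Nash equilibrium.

First find x, the probability Alice plays A, from Bob's indifference between A and B: −5x + 0.5(1−x) = −x − 1.5(1−x), giving x = 1/3.
Since Bob is indifferent in equilibrium, Bob's expected payoff equals the payoff from either column against (1/3, 2/3). Using A: −5(1/3) + 0.5(2/3) = -4/3.

-4/3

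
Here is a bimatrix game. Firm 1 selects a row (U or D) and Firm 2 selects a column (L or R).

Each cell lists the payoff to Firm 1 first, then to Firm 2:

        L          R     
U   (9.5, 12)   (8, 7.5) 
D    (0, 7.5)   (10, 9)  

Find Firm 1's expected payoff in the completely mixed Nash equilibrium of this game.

First find y, the probability Firm 2 plays L, from Firm 1's indifference between U and D: 9.5y + 8(1−y) = 10(1−y), giving y = 4/23.
Since Firm 1 is indifferent in equilibrium, Firm 1's expected payoff equals the payoff from either row against (4/23, 19/23). Using U: 9.5(4/23) + 8(19/23) = 190/23.

190/23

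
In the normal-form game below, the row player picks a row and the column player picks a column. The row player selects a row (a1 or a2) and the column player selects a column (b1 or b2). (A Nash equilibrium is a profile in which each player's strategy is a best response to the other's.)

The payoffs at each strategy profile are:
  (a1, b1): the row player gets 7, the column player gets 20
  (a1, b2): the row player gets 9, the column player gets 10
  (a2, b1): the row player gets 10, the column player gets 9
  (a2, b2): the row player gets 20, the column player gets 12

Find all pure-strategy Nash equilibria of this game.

(a2, b2)

(a1, b1): the row player prefers a2 (10 > 7) — not an equilibrium.
(a1, b2): the row player prefers a2 (20 > 9); the column player prefers b1 (20 > 10) — not an equilibrium.
(a2, b1): the column player prefers b2 (12 > 9) — not an equilibrium.
(a2, b2): the row player gets 20 ≥ 9 from a1, and the column player gets 12 ≥ 9 from b1 — Nash equilibrium.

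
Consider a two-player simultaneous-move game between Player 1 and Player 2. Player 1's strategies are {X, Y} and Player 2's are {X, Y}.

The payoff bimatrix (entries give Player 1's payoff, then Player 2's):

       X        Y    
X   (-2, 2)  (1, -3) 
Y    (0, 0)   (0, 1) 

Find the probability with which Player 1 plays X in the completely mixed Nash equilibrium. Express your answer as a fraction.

1/6

Let r be the probability that Player 1 plays X. In a completely mixed equilibrium, Player 2 must be indifferent between X and Y.
Player 2's expected payoff from X is 2r; from Y it is −3r + (1−r).
Setting these equal: 2r = −4r + 1, so r = 1/6.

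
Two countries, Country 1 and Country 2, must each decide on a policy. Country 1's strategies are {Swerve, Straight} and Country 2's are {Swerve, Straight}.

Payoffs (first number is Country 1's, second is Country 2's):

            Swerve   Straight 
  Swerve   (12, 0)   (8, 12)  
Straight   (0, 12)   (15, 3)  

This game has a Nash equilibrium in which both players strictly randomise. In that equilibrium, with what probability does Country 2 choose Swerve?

7/19

Let c be the probability that Country 2 plays Swerve. In a completely mixed equilibrium, Country 1 must be indifferent between Swerve and Straight.
Country 1's expected payoff from Swerve is 12c + 8(1−c); from Straight it is 15(1−c).
Setting these equal: 4c + 8 = −15c + 15, so c = 7/19.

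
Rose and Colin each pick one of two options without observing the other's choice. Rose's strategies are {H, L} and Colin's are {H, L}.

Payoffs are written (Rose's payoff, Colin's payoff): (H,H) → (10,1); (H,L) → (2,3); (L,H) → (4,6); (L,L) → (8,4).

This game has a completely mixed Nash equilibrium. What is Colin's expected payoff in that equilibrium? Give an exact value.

7/2

First find x, the probability Rose plays H, from Colin's indifference between H and L: x + 6(1−x) = 3x + 4(1−x), giving x = 1/2.
Since Colin is indifferent in equilibrium, Colin's expected payoff equals the payoff from either column against (1/2, 1/2). Using H: (1/2) + 6(1/2) = 7/2.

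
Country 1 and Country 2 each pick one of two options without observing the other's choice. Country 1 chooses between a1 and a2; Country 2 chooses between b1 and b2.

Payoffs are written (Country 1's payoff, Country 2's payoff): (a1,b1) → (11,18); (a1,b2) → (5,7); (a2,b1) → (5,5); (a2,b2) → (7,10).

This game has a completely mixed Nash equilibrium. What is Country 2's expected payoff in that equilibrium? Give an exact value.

145/16

First find x, the probability Country 1 plays a1, from Country 2's indifference between b1 and b2: 18x + 5(1−x) = 7x + 10(1−x), giving x = 5/16.
Since Country 2 is indifferent in equilibrium, Country 2's expected payoff equals the payoff from either column against (5/16, 11/16). Using b1: 18(5/16) + 5(11/16) = 145/16.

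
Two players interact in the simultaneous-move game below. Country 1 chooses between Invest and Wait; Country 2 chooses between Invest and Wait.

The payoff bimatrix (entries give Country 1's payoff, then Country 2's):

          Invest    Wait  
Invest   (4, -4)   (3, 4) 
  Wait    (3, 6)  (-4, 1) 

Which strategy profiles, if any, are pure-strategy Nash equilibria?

(Invest, Invest): Country 2 prefers Wait (4 > -4) — not an equilibrium.
(Invest, Wait): Country 1 gets 3 ≥ -4 from Wait, and Country 2 gets 4 ≥ -4 from Invest — Nash equilibrium.
(Wait, Invest): Country 1 prefers Invest (4 > 3) — not an equilibrium.
(Wait, Wait): Country 1 prefers Invest (3 > -4); Country 2 prefers Invest (6 > 1) — not an equilibrium.

(Invest, Wait)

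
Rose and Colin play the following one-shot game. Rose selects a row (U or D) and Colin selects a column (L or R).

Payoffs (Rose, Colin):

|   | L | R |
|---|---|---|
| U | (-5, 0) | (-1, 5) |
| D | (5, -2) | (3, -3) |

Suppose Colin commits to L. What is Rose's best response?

Against L, Rose earns -5 from U and 5 from D.
So D is the best response.

D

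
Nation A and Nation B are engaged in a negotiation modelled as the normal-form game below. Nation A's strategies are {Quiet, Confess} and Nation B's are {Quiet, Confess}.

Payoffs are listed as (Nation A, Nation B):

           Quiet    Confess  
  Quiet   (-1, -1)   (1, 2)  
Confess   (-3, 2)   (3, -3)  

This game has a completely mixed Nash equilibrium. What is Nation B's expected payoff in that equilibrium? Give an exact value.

1/8

First find p, the probability Nation A plays Quiet, from Nation B's indifference between Quiet and Confess: −p + 2(1−p) = 2p − 3(1−p), giving p = 5/8.
Since Nation B is indifferent in equilibrium, Nation B's expected payoff equals the payoff from either column against (5/8, 3/8). Using Quiet: −(5/8) + 2(3/8) = 1/8.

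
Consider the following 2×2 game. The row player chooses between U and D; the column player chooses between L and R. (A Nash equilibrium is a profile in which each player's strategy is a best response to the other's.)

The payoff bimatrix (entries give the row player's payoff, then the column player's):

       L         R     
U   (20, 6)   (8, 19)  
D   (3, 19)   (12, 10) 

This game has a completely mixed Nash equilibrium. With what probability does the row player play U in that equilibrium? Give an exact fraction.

9/22

Let r be the probability that the row player plays U. In a completely mixed equilibrium, the column player must be indifferent between L and R.
The column player's expected payoff from L is 6r + 19(1−r); from R it is 19r + 10(1−r).
Setting these equal: −13r + 19 = 9r + 10, so r = 9/22.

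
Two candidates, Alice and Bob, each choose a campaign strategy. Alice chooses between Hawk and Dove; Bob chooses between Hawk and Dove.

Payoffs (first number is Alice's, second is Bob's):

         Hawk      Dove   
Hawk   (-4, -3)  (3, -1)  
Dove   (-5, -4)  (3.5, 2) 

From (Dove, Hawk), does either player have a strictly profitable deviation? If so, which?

Both

Alice at (Dove, Hawk) earns -5; deviating to Hawk yields -4 — a strict improvement.
Bob earns -4; deviating to Dove yields 2 — a strict improvement.
Both Alice and Bob have strictly profitable deviations.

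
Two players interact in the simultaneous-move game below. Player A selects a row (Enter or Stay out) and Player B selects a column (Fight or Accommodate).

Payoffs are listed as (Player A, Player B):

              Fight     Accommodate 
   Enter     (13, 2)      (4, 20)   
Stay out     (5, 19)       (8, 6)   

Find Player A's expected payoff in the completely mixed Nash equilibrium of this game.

7

First find q, the probability Player B plays Fight, from Player A's indifference between Enter and Stay out: 13q + 4(1−q) = 5q + 8(1−q), giving q = 1/3.
Since Player A is indifferent in equilibrium, Player A's expected payoff equals the payoff from either row against (1/3, 2/3). Using Enter: 13(1/3) + 4(2/3) = 7.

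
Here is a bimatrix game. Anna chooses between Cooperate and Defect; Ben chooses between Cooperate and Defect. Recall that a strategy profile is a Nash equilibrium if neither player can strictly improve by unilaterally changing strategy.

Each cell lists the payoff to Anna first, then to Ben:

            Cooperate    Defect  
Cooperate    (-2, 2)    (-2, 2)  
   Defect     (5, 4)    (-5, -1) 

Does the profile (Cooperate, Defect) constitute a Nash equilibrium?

Yes

At (Cooperate, Defect), Anna earns -2; switching to Defect would give -5, so Anna has no profitable deviation.
Ben earns 2; switching to Cooperate would give 2, so Ben has no profitable deviation.
Neither player can gain by a unilateral deviation, so this profile is a Nash equilibrium.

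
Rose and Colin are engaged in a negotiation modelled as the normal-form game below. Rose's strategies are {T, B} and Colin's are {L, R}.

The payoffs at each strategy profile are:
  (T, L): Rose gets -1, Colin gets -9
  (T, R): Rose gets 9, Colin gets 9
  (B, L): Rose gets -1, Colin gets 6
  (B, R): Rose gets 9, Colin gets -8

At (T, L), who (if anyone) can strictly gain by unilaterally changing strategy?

Rose at (T, L) earns -1; deviating to B yields -1 — not better.
Colin earns -9; deviating to R yields 9 — a strict improvement.
Only Colin has a strictly profitable deviation.

Colin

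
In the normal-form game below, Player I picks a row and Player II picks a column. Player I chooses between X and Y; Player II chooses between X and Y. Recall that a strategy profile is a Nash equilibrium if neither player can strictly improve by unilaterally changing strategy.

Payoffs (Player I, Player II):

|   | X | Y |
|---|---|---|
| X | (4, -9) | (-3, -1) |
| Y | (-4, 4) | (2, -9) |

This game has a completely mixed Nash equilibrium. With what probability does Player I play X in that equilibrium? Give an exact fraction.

Let p be the probability that Player I plays X. In a completely mixed equilibrium, Player II must be indifferent between X and Y.
Player II's expected payoff from X is −9p + 4(1−p); from Y it is −p − 9(1−p).
Setting these equal: −13p + 4 = 8p − 9, so p = 13/21.

13/21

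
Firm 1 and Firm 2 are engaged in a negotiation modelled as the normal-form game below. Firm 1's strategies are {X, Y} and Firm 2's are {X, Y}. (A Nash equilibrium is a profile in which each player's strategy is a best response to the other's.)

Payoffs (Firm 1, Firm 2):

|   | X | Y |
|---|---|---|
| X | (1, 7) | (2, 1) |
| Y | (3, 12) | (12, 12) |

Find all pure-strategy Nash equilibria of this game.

(Y, X) and (Y, Y)

(X, X): Firm 1 prefers Y (3 > 1) — not an equilibrium.
(X, Y): Firm 1 prefers Y (12 > 2); Firm 2 prefers X (7 > 1) — not an equilibrium.
(Y, X): Firm 1 gets 3 ≥ 1 from X, and Firm 2 gets 12 ≥ 12 from Y — Nash equilibrium.
(Y, Y): Firm 1 gets 12 ≥ 2 from X, and Firm 2 gets 12 ≥ 12 from X — Nash equilibrium.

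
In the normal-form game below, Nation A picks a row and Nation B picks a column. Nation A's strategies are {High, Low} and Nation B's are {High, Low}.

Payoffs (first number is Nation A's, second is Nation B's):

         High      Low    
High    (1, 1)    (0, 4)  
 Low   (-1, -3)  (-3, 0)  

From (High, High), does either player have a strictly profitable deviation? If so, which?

Nation A at (High, High) earns 1; deviating to Low yields -1 — not better.
Nation B earns 1; deviating to Low yields 4 — a strict improvement.
Only Nation B has a strictly profitable deviation.

Nation B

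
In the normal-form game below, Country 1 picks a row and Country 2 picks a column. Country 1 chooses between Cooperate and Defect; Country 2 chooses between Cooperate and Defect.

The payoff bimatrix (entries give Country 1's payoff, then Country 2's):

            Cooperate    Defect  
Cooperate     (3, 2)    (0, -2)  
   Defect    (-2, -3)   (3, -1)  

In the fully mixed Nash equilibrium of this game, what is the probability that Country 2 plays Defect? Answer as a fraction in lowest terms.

5/8

Let c be the probability that Country 2 plays Cooperate. In a completely mixed equilibrium, Country 1 must be indifferent between Cooperate and Defect.
Country 1's expected payoff from Cooperate is 3c; from Defect it is −2c + 3(1−c).
Setting these equal: 3c = −5c + 3, so c = 3/8.
Therefore Country 2 plays Defect with probability 1 − 3/8 = 5/8.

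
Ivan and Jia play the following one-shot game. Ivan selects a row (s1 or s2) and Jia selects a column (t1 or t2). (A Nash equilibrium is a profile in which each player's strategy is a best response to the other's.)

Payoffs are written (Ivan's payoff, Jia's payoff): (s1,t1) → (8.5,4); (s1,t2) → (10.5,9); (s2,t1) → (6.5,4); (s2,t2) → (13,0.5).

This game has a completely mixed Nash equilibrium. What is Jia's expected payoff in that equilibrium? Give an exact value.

4

First find x, the probability Ivan plays s1, from Jia's indifference between t1 and t2: 4x + 4(1−x) = 9x + 0.5(1−x), giving x = 7/17.
Since Jia is indifferent in equilibrium, Jia's expected payoff equals the payoff from either column against (7/17, 10/17). Using t1: 4(7/17) + 4(10/17) = 4.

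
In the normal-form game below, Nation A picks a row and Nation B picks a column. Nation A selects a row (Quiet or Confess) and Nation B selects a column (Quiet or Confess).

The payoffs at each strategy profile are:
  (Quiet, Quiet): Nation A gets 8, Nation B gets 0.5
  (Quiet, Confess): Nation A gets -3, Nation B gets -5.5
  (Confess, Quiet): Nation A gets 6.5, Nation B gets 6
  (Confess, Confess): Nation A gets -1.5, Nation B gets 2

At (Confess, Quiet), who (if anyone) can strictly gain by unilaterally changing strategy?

Nation A at (Confess, Quiet) earns 6.5; deviating to Quiet yields 8 — a strict improvement.
Nation B earns 6; deviating to Confess yields 2 — not better.
Only Nation A has a strictly profitable deviation.

Nation A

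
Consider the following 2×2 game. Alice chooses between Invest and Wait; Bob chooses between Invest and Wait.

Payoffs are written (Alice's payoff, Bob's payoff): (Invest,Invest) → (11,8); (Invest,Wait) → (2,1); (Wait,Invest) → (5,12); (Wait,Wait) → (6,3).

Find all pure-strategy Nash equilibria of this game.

(Invest, Invest)

(Invest, Invest): Alice gets 11 ≥ 5 from Wait, and Bob gets 8 ≥ 1 from Wait — Nash equilibrium.
(Invest, Wait): Alice prefers Wait (6 > 2); Bob prefers Invest (8 > 1) — not an equilibrium.
(Wait, Invest): Alice prefers Invest (11 > 5) — not an equilibrium.
(Wait, Wait): Bob prefers Invest (12 > 3) — not an equilibrium.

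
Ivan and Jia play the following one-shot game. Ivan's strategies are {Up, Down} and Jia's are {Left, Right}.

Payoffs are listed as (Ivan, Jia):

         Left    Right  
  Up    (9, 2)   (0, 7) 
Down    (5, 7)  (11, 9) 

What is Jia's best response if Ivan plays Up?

Against Up, Jia earns 2 from Left and 7 from Right.
So Right is the best response.

Right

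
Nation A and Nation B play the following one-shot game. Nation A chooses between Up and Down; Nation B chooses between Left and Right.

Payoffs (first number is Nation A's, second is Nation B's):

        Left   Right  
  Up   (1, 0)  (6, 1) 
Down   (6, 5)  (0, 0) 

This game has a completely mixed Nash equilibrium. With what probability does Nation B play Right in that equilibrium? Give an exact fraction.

5/11

Let y be the probability that Nation B plays Left. In a completely mixed equilibrium, Nation A must be indifferent between Up and Down.
Nation A's expected payoff from Up is y + 6(1−y); from Down it is 6y.
Setting these equal: −5y + 6 = 6y, so y = 6/11.
Therefore Nation B plays Right with probability 1 − 6/11 = 5/11.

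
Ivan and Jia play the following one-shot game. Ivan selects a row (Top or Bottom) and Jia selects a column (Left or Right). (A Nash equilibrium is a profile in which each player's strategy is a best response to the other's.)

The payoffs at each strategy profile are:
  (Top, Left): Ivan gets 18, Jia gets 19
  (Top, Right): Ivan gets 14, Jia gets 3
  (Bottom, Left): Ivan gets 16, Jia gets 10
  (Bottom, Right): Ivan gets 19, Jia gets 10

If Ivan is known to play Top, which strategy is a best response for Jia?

Against Top, Jia earns 19 from Left and 3 from Right.
So Left is the best response.

Left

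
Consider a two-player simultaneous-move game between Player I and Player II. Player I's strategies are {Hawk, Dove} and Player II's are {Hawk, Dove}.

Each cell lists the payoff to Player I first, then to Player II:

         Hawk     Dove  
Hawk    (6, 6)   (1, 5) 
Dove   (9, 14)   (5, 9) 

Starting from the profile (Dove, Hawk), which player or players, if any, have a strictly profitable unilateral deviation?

Player I at (Dove, Hawk) earns 9; deviating to Hawk yields 6 — not better.
Player II earns 14; deviating to Dove yields 9 — not better.
Neither player can strictly improve; the profile is a Nash equilibrium.

Neither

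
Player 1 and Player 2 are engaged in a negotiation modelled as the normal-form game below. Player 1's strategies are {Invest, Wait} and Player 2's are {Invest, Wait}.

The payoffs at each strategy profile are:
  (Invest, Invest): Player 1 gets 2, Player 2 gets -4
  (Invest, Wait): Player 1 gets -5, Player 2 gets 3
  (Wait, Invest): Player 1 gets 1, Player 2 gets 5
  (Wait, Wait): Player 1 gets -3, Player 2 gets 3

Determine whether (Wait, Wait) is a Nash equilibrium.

No

At (Wait, Wait), Player 1 earns -3; switching to Invest would give -5, so Player 1 has no profitable deviation.
Player 2 earns 3; switching to Invest would give 5, so Player 2 would deviate.
Since at least one player can profitably deviate, this is not a Nash equilibrium.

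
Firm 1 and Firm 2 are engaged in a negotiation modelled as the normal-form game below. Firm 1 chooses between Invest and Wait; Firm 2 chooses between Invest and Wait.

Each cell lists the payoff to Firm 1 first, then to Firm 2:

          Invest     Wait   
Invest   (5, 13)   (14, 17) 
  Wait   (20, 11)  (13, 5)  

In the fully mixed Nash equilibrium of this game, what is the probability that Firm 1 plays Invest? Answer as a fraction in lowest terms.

3/5

Let x be the probability that Firm 1 plays Invest. In a completely mixed equilibrium, Firm 2 must be indifferent between Invest and Wait.
Firm 2's expected payoff from Invest is 13x + 11(1−x); from Wait it is 17x + 5(1−x).
Setting these equal: 2x + 11 = 12x + 5, so x = 3/5.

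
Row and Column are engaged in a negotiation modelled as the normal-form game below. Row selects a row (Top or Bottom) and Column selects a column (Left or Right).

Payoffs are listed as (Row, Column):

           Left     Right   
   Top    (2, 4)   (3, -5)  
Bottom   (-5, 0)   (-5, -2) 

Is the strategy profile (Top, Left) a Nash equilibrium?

Yes

At (Top, Left), Row earns 2; switching to Bottom would give -5, so Row has no profitable deviation.
Column earns 4; switching to Right would give -5, so Column has no profitable deviation.
Neither player can gain by a unilateral deviation, so this profile is a Nash equilibrium.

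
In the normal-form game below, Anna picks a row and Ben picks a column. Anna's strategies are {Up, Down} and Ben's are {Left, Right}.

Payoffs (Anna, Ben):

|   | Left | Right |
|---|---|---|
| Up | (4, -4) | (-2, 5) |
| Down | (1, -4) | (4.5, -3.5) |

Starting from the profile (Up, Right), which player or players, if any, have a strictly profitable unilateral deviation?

Anna

Anna at (Up, Right) earns -2; deviating to Down yields 4.5 — a strict improvement.
Ben earns 5; deviating to Left yields -4 — not better.
Only Anna has a strictly profitable deviation.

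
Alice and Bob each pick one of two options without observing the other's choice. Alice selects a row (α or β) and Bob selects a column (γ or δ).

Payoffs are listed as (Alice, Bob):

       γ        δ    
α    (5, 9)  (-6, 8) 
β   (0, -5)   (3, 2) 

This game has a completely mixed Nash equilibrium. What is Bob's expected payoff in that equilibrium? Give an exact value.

First find x, the probability Alice plays α, from Bob's indifference between γ and δ: 9x − 5(1−x) = 8x + 2(1−x), giving x = 7/8.
Since Bob is indifferent in equilibrium, Bob's expected payoff equals the payoff from either column against (7/8, 1/8). Using γ: 9(7/8) − 5(1/8) = 29/4.

29/4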